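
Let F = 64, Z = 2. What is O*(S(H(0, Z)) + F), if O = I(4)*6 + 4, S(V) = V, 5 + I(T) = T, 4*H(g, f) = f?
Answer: -129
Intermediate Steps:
H(g, f) = f/4
I(T) = -5 + T
O = -2 (O = (-5 + 4)*6 + 4 = -1*6 + 4 = -6 + 4 = -2)
O*(S(H(0, Z)) + F) = -2*((1/4)*2 + 64) = -2*(1/2 + 64) = -2*129/2 = -129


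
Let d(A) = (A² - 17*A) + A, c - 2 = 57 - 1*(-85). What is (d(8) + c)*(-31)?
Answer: -2480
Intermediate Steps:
c = 144 (c = 2 + (57 - 1*(-85)) = 2 + (57 + 85) = 2 + 142 = 144)
d(A) = A² - 16*A
(d(8) + c)*(-31) = (8*(-16 + 8) + 144)*(-31) = (8*(-8) + 144)*(-31) = (-64 + 144)*(-31) = 80*(-31) = -2480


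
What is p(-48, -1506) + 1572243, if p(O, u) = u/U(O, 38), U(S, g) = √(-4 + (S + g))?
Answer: 1572243 + 753*I*√14/7 ≈ 1.5722e+6 + 402.5*I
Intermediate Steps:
U(S, g) = √(-4 + S + g)
p(O, u) = u/√(34 + O) (p(O, u) = u/(√(-4 + O + 38)) = u/(√(34 + O)) = u/√(34 + O))
p(-48, -1506) + 1572243 = -1506/√(34 - 48) + 1572243 = -(-753)*I*√14/7 + 1572243 = 753*I*√14/7 + 1572243 = 1572243 + 753*I*√14/7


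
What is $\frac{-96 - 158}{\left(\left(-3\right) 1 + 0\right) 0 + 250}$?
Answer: $- \frac{127}{125} \approx -1.016$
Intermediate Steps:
$\frac{-96 - 158}{\left(\left(-3\right) 1 + 0\right) 0 + 250} = - \frac{254}{\left(-3 + 0\right) 0 + 250} = - \frac{254}{\left(-3\right) 0 + 250} = - \frac{254}{0 + 250} = - \frac{254}{250} = \left(-254\right) \frac{1}{250} = - \frac{127}{125}$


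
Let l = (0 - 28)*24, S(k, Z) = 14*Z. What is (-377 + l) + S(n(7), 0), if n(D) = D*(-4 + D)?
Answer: -1049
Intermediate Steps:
l = -672 (l = -28*24 = -672)
(-377 + l) + S(n(7), 0) = (-377 - 672) + 14*0 = -1049 + 0 = -1049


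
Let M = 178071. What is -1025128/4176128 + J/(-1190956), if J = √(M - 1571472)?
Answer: -128141/522016 - I*√1393401/1190956 ≈ -0.24547 - 0.00099116*I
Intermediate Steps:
J = I*√1393401 (J = √(178071 - 1571472) = √(-1393401) = I*√1393401 ≈ 1180.4*I)
-1025128/4176128 + J/(-1190956) = -1025128/4176128 + (I*√1393401)/(-1190956) = -1025128*1/4176128 + (I*√1393401)*(-1/1190956) = -128141/522016 - I*√1393401/1190956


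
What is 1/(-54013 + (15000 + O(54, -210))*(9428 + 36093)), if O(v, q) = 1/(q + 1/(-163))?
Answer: 34231/23371583926074 ≈ 1.4646e-9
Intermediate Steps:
O(v, q) = 1/(-1/163 + q) (O(v, q) = 1/(q - 1/163) = 1/(-1/163 + q))
1/(-54013 + (15000 + O(54, -210))*(9428 + 36093)) = 1/(-54013 + (15000 + 163/(-1 + 163*(-210)))*(9428 + 36093)) = 1/(-54013 + (15000 + 163/(-1 - 34230))*45521) = 1/(-54013 + (15000 + 163/(-34231))*45521) = 1/(-54013 + (15000 + 163*(-1/34231))*45521) = 1/(-54013 + (15000 - 163/34231)*45521) = 1/(-54013 + (513464837/34231)*45521) = 1/(-54013 + 23373432845077/34231) = 1/(23371583926074/34231) = 34231/23371583926074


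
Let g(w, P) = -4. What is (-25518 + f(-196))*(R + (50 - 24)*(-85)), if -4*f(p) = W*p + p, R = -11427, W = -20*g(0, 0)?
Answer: 293863713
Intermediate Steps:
W = 80 (W = -20*(-4) = 80)
f(p) = -81*p/4 (f(p) = -(80*p + p)/4 = -81*p/4)
(-25518 + f(-196))*(R + (50 - 24)*(-85)) = (-25518 - 81/4*(-196))*(-11427 + (50 - 24)*(-85)) = (-25518 + 3969)*(-11427 + 26*(-85)) = -21549*(-11427 - 2210) = -21549*(-13637) = 293863713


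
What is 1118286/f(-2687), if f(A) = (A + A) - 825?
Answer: -1118286/6199 ≈ -180.40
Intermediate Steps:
f(A) = -825 + 2*A (f(A) = 2*A - 825 = -825 + 2*A)
1118286/f(-2687) = 1118286/(-825 + 2*(-2687)) = 1118286/(-825 - 5374) = 1118286/(-6199) = 1118286*(-1/6199) = -1118286/6199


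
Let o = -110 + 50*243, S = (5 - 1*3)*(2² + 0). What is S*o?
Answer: 96320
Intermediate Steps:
S = 8 (S = (5 - 3)*(4 + 0) = 2*4 = 8)
o = 12040 (o = -110 + 12150 = 12040)
S*o = 8*12040 = 96320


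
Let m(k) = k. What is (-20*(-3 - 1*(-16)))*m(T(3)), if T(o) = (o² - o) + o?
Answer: -2340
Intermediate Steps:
T(o) = o²
(-20*(-3 - 1*(-16)))*m(T(3)) = -20*(-3 - 1*(-16))*3² = -20*(-3 + 16)*9 = -20*13*9 = -260*9 = -2340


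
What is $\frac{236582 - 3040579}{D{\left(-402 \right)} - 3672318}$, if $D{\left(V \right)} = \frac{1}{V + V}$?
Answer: $\frac{2254413588}{2952543673} \approx 0.76355$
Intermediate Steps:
$D{\left(V \right)} = \frac{1}{2 V}$
$\frac{236582 - 3040579}{D{\left(-402 \right)} - 3672318} = \frac{236582 - 3040579}{\frac{1}{2 \left(-402\right)} - 3672318} = - \frac{2803997}{\frac{1}{2} \left(- \frac{1}{402}\right) - 3672318} = - \frac{2803997}{- \frac{1}{804} - 3672318} = - \frac{2803997}{- \frac{2952543673}{804}} = \left(-2803997\right) \left(- \frac{804}{2952543673}\right) = \frac{2254413588}{2952543673}$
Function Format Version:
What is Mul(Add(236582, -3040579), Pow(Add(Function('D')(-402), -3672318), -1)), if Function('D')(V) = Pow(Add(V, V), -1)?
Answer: Rational(2254413588, 2952543673) ≈ 0.76355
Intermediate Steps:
Function('D')(V) = Mul(Rational(1, 2), Pow(V, -1)) (Function('D')(V) = Pow(Mul(2, V), -1) = Mul(Rational(1, 2), Pow(V, -1)))
Mul(Add(236582, -3040579), Pow(Add(Function('D')(-402), -3672318), -1)) = Mul(Add(236582, -3040579), Pow(Add(Mul(Rational(1, 2), Pow(-402, -1)), -3672318), -1)) = Mul(-2803997, Pow(Add(Mul(Rational(1, 2), Rational(-1, 402)), -3672318), -1)) = Mul(-2803997, Pow(Add(Rational(-1, 804), -3672318), -1)) = Mul(-2803997, Pow(Rational(-2952543673, 804), -1)) = Mul(-2803997, Rational(-804, 2952543673)) = Rational(2254413588, 2952543673)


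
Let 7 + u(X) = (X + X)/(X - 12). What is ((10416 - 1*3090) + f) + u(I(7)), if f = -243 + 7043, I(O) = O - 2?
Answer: 98823/7 ≈ 14118.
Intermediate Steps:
I(O) = -2 + O
u(X) = -7 + 2*X/(-12 + X) (u(X) = -7 + (X + X)/(X - 12) = -7 + (2*X)/(-12 + X) = -7 + 2*X/(-12 + X))
f = 6800
((10416 - 1*3090) + f) + u(I(7)) = ((10416 - 1*3090) + 6800) + (84 - 5*(-2 + 7))/(-12 + (-2 + 7)) = ((10416 - 3090) + 6800) + (84 - 5*5)/(-12 + 5) = (7326 + 6800) + (84 - 25)/(-7) = 14126 - 1/7*59 = 14126 - 59/7 = 98823/7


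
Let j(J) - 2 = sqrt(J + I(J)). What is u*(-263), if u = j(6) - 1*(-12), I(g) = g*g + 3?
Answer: -3682 - 789*sqrt(5) ≈ -5446.3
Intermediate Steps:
I(g) = 3 + g**2 (I(g) = g**2 + 3 = 3 + g**2)
j(J) = 2 + sqrt(3 + J + J**2) (j(J) = 2 + sqrt(J + (3 + J**2)) = 2 + sqrt(3 + J + J**2))
u = 14 + 3*sqrt(5) (u = (2 + sqrt(3 + 6 + 6**2)) - 1*(-12) = (2 + sqrt(3 + 6 + 36)) + 12 = (2 + sqrt(45)) + 12 = (2 + 3*sqrt(5)) + 12 = 14 + 3*sqrt(5) ≈ 20.708)
u*(-263) = (14 + 3*sqrt(5))*(-263) = -3682 - 789*sqrt(5)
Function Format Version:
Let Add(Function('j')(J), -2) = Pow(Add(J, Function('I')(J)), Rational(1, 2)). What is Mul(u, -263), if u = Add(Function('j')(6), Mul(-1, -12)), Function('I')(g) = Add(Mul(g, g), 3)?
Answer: Add(-3682, Mul(-789, Pow(5, Rational(1, 2)))) ≈ -5446.3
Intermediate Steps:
Function('I')(g) = Add(3, Pow(g, 2)) (Function('I')(g) = Add(Pow(g, 2), 3) = Add(3, Pow(g, 2)))
Function('j')(J) = Add(2, Pow(Add(3, J, Pow(J, 2)), Rational(1, 2))) (Function('j')(J) = Add(2, Pow(Add(J, Add(3, Pow(J, 2))), Rational(1, 2))) = Add(2, Pow(Add(3, J, Pow(J, 2)), Rational(1, 2))))
u = Add(14, Mul(3, Pow(5, Rational(1, 2)))) (u = Add(Add(2, Pow(Add(3, 6, Pow(6, 2)), Rational(1, 2))), Mul(-1, -12)) = Add(Add(2, Pow(Add(3, 6, 36), Rational(1, 2))), 12) = Add(Add(2, Pow(45, Rational(1, 2))), 12) = Add(Add(2, Mul(3, Pow(5, Rational(1, 2)))), 12) = Add(14, Mul(3, Pow(5, Rational(1, 2)))) ≈ 20.708)
Mul(u, -263) = Mul(Add(14, Mul(3, Pow(5, Rational(1, 2)))), -263) = Add(-3682, Mul(-789, Pow(5, Rational(1, 2))))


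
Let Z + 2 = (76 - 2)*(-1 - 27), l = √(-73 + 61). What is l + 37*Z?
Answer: -76738 + 2*I*√3 ≈ -76738.0 + 3.4641*I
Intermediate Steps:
l = 2*I*√3 (l = √(-12) = 2*I*√3 ≈ 3.4641*I)
Z = -2074 (Z = -2 + (76 - 2)*(-1 - 27) = -2 + 74*(-28) = -2 - 2072 = -2074)
l + 37*Z = 2*I*√3 + 37*(-2074) = 2*I*√3 - 76738 = -76738 + 2*I*√3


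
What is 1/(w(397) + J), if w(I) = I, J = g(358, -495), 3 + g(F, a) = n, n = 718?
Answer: 1/1112 ≈ 0.00089928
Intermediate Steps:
g(F, a) = 715 (g(F, a) = -3 + 718 = 715)
J = 715
1/(w(397) + J) = 1/(397 + 715) = 1/1112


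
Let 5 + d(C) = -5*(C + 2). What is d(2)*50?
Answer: -1250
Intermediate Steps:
d(C) = -15 - 5*C (d(C) = -5 - 5*(C + 2) = -5 - 5*(2 + C) = -5 + (-10 - 5*C) = -15 - 5*C)
d(2)*50 = (-15 - 5*2)*50 = (-15 - 10)*50 = -25*50 = -1250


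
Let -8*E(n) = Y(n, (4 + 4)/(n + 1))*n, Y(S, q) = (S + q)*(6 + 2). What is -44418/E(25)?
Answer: 577434/8225 ≈ 70.205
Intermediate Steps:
Y(S, q) = 8*S + 8*q (Y(S, q) = (S + q)*8 = 8*S + 8*q)
E(n) = -n*(8*n + 64/(1 + n))/8 (E(n) = -(8*n + 8*((4 + 4)/(n + 1)))*n/8 = -(8*n + 8*(8/(1 + n)))*n/8 = -(8*n + 64/(1 + n))*n/8 = -n*(8*n + 64/(1 + n))/8)
-44418/E(25) = -44418*(-(1 + 25)/(25*(8 + 25*(1 + 25)))) = -44418*(-26/(25*(8 + 25*26))) = -44418*(-26/(25*(8 + 650))) = -44418/((-1*25*1/26*658)) = -44418/(-8225/13) = -44418*(-13/8225) = 577434/8225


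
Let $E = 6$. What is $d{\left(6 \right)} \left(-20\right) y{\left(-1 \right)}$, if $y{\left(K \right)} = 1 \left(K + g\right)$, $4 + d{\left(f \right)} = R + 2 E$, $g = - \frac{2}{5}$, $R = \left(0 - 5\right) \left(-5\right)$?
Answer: $924$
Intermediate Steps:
$R = 25$ ($R = \left(-5\right) \left(-5\right) = 25$)
$g = - \frac{2}{5}$ ($g = \left(-2\right) \frac{1}{5} = - \frac{2}{5} \approx -0.4$)
$d{\left(f \right)} = 33$ ($d{\left(f \right)} = -4 + \left(25 + 2 \cdot 6\right) = -4 + \left(25 + 12\right) = -4 + 37 = 33$)
$y{\left(K \right)} = - \frac{2}{5} + K$ ($y{\left(K \right)} = 1 \left(K - \frac{2}{5}\right) = 1 \left(- \frac{2}{5} + K\right) = - \frac{2}{5} + K$)
$d{\left(6 \right)} \left(-20\right) y{\left(-1 \right)} = 33 \left(-20\right) \left(- \frac{2}{5} - 1\right) = \left(-660\right) \left(- \frac{7}{5}\right) = 924$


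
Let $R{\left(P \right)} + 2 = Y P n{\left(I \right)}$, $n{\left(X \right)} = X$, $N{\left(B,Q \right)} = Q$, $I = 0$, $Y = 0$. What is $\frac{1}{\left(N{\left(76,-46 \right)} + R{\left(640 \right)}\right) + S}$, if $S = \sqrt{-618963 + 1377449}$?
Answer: $\frac{24}{378091} + \frac{\sqrt{758486}}{756182} \approx 0.0012152$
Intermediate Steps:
$R{\left(P \right)} = -2$ ($R{\left(P \right)} = -2 + 0 P 0 = -2 + 0 \cdot 0 = -2 + 0 = -2$)
$S = \sqrt{758486} \approx 870.91$
$\frac{1}{\left(N{\left(76,-46 \right)} + R{\left(640 \right)}\right) + S} = \frac{1}{\left(-46 - 2\right) + \sqrt{758486}} = \frac{1}{-48 + \sqrt{758486}}$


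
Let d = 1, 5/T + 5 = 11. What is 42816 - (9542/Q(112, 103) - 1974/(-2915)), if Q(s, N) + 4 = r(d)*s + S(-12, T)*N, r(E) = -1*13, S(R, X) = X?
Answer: 41167914030/961367 ≈ 42822.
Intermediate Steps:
T = ⅚ (T = 5/(-5 + 11) = 5/6 = 5*(⅙) = ⅚ ≈ 0.83333)
r(E) = -13
Q(s, N) = -4 - 13*s + 5*N/6 (Q(s, N) = -4 + (-13*s + 5*N/6) = -4 - 13*s + 5*N/6)
42816 - (9542/Q(112, 103) - 1974/(-2915)) = 42816 - (9542/(-4 - 13*112 + (⅚)*103) - 1974/(-2915)) = 42816 - (9542/(-4 - 1456 + 515/6) - 1974*(-1/2915)) = 42816 - (9542/(-8245/6) + 1974/2915) = 42816 - (9542*(-6/8245) + 1974/2915) = 42816 - (-57252/8245 + 1974/2915) = 42816 - 1*(-6024558/961367) = 42816 + 6024558/961367 = 41167914030/961367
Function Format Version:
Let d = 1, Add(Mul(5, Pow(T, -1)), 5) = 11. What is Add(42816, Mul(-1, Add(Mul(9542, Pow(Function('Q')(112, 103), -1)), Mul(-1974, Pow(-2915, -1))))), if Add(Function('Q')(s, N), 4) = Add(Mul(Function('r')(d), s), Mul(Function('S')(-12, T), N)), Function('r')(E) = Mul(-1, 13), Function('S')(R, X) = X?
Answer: Rational(41167914030, 961367) ≈ 42822.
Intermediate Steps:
T = Rational(5, 6) (T = Mul(5, Pow(Add(-5, 11), -1)) = Mul(5, Pow(6, -1)) = Mul(5, Rational(1, 6)) = Rational(5, 6) ≈ 0.83333)
Function('r')(E) = -13
Function('Q')(s, N) = Add(-4, Mul(-13, s), Mul(Rational(5, 6), N)) (Function('Q')(s, N) = Add(-4, Add(Mul(-13, s), Mul(Rational(5, 6), N))) = Add(-4, Mul(-13, s), Mul(Rational(5, 6), N)))
Add(42816, Mul(-1, Add(Mul(9542, Pow(Function('Q')(112, 103), -1)), Mul(-1974, Pow(-2915, -1))))) = Add(42816, Mul(-1, Add(Mul(9542, Pow(Add(-4, Mul(-13, 112), Mul(Rational(5, 6), 103)), -1)), Mul(-1974, Pow(-2915, -1))))) = Add(42816, Mul(-1, Add(Mul(9542, Pow(Add(-4, -1456, Rational(515, 6)), -1)), Mul(-1974, Rational(-1, 2915))))) = Add(42816, Mul(-1, Add(Mul(9542, Pow(Rational(-8245, 6), -1)), Rational(1974, 2915)))) = Add(42816, Mul(-1, Add(Mul(9542, Rational(-6, 8245)), Rational(1974, 2915)))) = Add(42816, Mul(-1, Add(Rational(-57252, 8245), Rational(1974, 2915)))) = Add(42816, Mul(-1, Rational(-6024558, 961367))) = Add(42816, Rational(6024558, 961367)) = Rational(41167914030, 961367)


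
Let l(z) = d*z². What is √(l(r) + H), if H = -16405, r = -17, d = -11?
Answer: 24*I*√34 ≈ 139.94*I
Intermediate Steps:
l(z) = -11*z²
√(l(r) + H) = √(-11*(-17)² - 16405) = √(-11*289 - 16405) = √(-3179 - 16405) = √(-19584) = 24*I*√34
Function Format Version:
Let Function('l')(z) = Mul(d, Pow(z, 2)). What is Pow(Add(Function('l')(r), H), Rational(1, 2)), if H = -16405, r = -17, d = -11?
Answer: Mul(24, I, Pow(34, Rational(1, 2))) ≈ Mul(139.94, I)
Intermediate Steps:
Function('l')(z) = Mul(-11, Pow(z, 2))
Pow(Add(Function('l')(r), H), Rational(1, 2)) = Pow(Add(Mul(-11, Pow(-17, 2)), -16405), Rational(1, 2)) = Pow(Add(Mul(-11, 289), -16405), Rational(1, 2)) = Pow(Add(-3179, -16405), Rational(1, 2)) = Pow(-19584, Rational(1, 2)) = Mul(24, I, Pow(34, Rational(1, 2)))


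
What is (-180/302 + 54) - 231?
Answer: -26817/151 ≈ -177.60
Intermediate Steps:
(-180/302 + 54) - 231 = (-180*1/302 + 54) - 231 = (-90/151 + 54) - 231 = 8064/151 - 231 = -26817/151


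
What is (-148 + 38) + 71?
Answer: -39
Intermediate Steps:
(-148 + 38) + 71 = -110 + 71 = -39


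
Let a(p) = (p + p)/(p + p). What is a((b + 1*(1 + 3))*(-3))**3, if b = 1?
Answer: 1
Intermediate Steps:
a(p) = 1 (a(p) = (2*p)/((2*p)) = (2*p)*(1/(2*p)) = 1)
a((b + 1*(1 + 3))*(-3))**3 = 1**3 = 1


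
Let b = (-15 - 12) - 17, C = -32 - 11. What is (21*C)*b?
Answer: 39732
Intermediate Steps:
C = -43
b = -44 (b = -27 - 17 = -44)
(21*C)*b = (21*(-43))*(-44) = -903*(-44) = 39732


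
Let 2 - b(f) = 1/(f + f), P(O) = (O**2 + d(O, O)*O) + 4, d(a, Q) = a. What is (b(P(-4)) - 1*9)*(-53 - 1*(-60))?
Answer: -3535/72 ≈ -49.097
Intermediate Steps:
P(O) = 4 + 2*O**2 (P(O) = (O**2 + O*O) + 4 = (O**2 + O**2) + 4 = 2*O**2 + 4 = 4 + 2*O**2)
b(f) = 2 - 1/(2*f) (b(f) = 2 - 1/(f + f) = 2 - 1/(2*f))
(b(P(-4)) - 1*9)*(-53 - 1*(-60)) = ((2 - 1/(2*(4 + 2*(-4)**2))) - 1*9)*(-53 - 1*(-60)) = ((2 - 1/(2*(4 + 2*16))) - 9)*(-53 + 60) = ((2 - 1/(2*(4 + 32))) - 9)*7 = ((2 - 1/2/36) - 9)*7 = ((2 - 1/2*1/36) - 9)*7 = ((2 - 1/72) - 9)*7 = (143/72 - 9)*7 = -505/72*7 = -3535/72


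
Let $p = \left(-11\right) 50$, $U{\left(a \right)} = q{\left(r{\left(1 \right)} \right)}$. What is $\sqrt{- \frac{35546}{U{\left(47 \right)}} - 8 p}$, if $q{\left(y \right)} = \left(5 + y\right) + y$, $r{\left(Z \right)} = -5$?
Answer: $\frac{3 \sqrt{31970}}{5} \approx 107.28$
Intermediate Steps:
$q{\left(y \right)} = 5 + 2 y$
$U{\left(a \right)} = -5$ ($U{\left(a \right)} = 5 + 2 \left(-5\right) = 5 - 10 = -5$)
$p = -550$
$\sqrt{- \frac{35546}{U{\left(47 \right)}} - 8 p} = \sqrt{- \frac{35546}{-5} - -4400} = \sqrt{\left(-35546\right) \left(- \frac{1}{5}\right) + 4400} = \sqrt{\frac{35546}{5} + 4400} = \sqrt{\frac{57546}{5}} = \frac{3 \sqrt{31970}}{5}$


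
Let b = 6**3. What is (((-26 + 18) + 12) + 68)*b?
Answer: 15552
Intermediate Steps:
b = 216
(((-26 + 18) + 12) + 68)*b = (((-26 + 18) + 12) + 68)*216 = ((-8 + 12) + 68)*216 = (4 + 68)*216 = 72*216 = 15552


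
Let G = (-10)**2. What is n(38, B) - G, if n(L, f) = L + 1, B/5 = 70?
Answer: -61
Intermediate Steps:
B = 350 (B = 5*70 = 350)
n(L, f) = 1 + L
G = 100
n(38, B) - G = (1 + 38) - 1*100 = 39 - 100 = -61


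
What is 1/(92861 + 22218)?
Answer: 1/115079 ≈ 8.6897e-6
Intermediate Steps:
1/(92861 + 22218) = 1/115079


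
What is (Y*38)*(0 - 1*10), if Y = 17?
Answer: -6460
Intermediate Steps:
(Y*38)*(0 - 1*10) = (17*38)*(0 - 1*10) = 646*(0 - 10) = 646*(-10) = -6460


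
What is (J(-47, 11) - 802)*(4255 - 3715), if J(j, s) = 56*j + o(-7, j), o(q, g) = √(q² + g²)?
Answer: -1854360 + 540*√2258 ≈ -1.8287e+6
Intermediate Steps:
o(q, g) = √(g² + q²)
J(j, s) = √(49 + j²) + 56*j (J(j, s) = 56*j + √(j² + (-7)²) = 56*j + √(j² + 49) = 56*j + √(49 + j²) = √(49 + j²) + 56*j)
(J(-47, 11) - 802)*(4255 - 3715) = ((√(49 + (-47)²) + 56*(-47)) - 802)*(4255 - 3715) = ((√(49 + 2209) - 2632) - 802)*540 = ((√2258 - 2632) - 802)*540 = ((-2632 + √2258) - 802)*540 = (-3434 + √2258)*540 = -1854360 + 540*√2258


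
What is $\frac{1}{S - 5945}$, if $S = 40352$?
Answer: $\frac{1}{34407} \approx 2.9064 \cdot 10^{-5}$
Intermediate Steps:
$\frac{1}{S - 5945} = \frac{1}{40352 - 5945} = \frac{1}{34407}$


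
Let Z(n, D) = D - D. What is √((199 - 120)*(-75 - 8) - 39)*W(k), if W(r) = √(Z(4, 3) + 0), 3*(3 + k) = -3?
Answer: 0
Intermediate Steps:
k = -4 (k = -3 + (⅓)*(-3) = -3 - 1 = -4)
Z(n, D) = 0
W(r) = 0 (W(r) = √(0 + 0) = √0 = 0)
√((199 - 120)*(-75 - 8) - 39)*W(k) = √((199 - 120)*(-75 - 8) - 39)*0 = √(79*(-83) - 39)*0 = √(-6557 - 39)*0 = √(-6596)*0 = (2*I*√1649)*0 = 0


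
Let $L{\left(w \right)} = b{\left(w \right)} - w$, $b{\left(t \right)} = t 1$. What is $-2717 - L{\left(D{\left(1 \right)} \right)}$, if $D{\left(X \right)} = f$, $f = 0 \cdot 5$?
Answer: $-2717$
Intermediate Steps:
$b{\left(t \right)} = t$
$f = 0$
$D{\left(X \right)} = 0$
$L{\left(w \right)} = 0$ ($L{\left(w \right)} = w - w = 0$)
$-2717 - L{\left(D{\left(1 \right)} \right)} = -2717 - 0 = -2717 + 0 = -2717$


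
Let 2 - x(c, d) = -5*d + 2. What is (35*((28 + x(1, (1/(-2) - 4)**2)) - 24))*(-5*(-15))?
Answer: 1105125/4 ≈ 2.7628e+5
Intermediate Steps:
x(c, d) = 5*d (x(c, d) = 2 - (-5*d + 2) = 2 - (2 - 5*d) = 2 + (-2 + 5*d) = 5*d)
(35*((28 + x(1, (1/(-2) - 4)**2)) - 24))*(-5*(-15)) = (35*((28 + 5*(1/(-2) - 4)**2) - 24))*(-5*(-15)) = (35*((28 + 5*(-1/2 - 4)**2) - 24))*75 = (35*((28 + 5*(-9/2)**2) - 24))*75 = (35*((28 + 5*(81/4)) - 24))*75 = (35*((28 + 405/4) - 24))*75 = (35*(517/4 - 24))*75 = (35*(421/4))*75 = (14735/4)*75 = 1105125/4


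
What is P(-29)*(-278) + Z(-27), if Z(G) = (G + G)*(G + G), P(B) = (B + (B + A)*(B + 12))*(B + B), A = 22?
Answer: 1454076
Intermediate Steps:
P(B) = 2*B*(B + (12 + B)*(22 + B)) (P(B) = (B + (B + 22)*(B + 12))*(B + B) = (B + (22 + B)*(12 + B))*(2*B) = (B + (12 + B)*(22 + B))*(2*B) = 2*B*(B + (12 + B)*(22 + B)))
Z(G) = 4*G² (Z(G) = (2*G)*(2*G) = 4*G²)
P(-29)*(-278) + Z(-27) = (2*(-29)*(264 + (-29)² + 35*(-29)))*(-278) + 4*(-27)² = (2*(-29)*(264 + 841 - 1015))*(-278) + 4*729 = (2*(-29)*90)*(-278) + 2916 = -5220*(-278) + 2916 = 1451160 + 2916 = 1454076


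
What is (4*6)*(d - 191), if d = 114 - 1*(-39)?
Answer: -912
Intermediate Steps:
d = 153 (d = 114 + 39 = 153)
(4*6)*(d - 191) = (4*6)*(153 - 191) = 24*(-38) = -912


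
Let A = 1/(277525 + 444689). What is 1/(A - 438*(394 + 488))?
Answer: -722214/279002823623 ≈ -2.5886e-6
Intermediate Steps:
A = 1/722214 ≈ 1.3846e-6
1/(A - 438*(394 + 488)) = 1/(1/722214 - 438*(394 + 488)) = 1/(1/722214 - 438*882) = 1/(1/722214 - 386316) = 1/(-279002823623/722214) = -722214/279002823623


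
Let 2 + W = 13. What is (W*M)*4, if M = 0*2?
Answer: 0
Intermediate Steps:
W = 11 (W = -2 + 13 = 11)
M = 0
(W*M)*4 = (11*0)*4 = 0*4 = 0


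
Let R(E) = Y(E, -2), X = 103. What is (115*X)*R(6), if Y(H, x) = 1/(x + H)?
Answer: 11845/4 ≈ 2961.3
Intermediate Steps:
Y(H, x) = 1/(H + x)
R(E) = 1/(-2 + E) (R(E) = 1/(E - 2) = 1/(-2 + E))
(115*X)*R(6) = (115*103)/(-2 + 6) = 11845/4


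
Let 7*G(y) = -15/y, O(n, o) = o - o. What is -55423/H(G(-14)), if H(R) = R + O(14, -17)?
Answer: -5431454/15 ≈ -3.6210e+5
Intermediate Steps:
O(n, o) = 0
G(y) = -15/(7*y) (G(y) = (-15/y)/7 = -15/(7*y))
H(R) = R (H(R) = R + 0 = R)
-55423/H(G(-14)) = -55423/((-15/7/(-14))) = -55423/((-15/7*(-1/14))) = -55423/15/98 = -55423*98/15 = -5431454/15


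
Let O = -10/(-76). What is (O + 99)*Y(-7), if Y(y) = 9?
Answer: 33903/38 ≈ 892.18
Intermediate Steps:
O = 5/38 (O = -10*(-1/76) = 5/38 ≈ 0.13158)
(O + 99)*Y(-7) = (5/38 + 99)*9 = (3767/38)*9 = 33903/38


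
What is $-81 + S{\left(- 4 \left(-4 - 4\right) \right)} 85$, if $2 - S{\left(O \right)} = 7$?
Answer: $-506$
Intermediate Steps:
$S{\left(O \right)} = -5$ ($S{\left(O \right)} = 2 - 7 = -5$)
$-81 + S{\left(- 4 \left(-4 - 4\right) \right)} 85 = -81 - 425 = -506$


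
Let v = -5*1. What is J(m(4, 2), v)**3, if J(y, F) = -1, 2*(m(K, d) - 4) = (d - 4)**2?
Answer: -1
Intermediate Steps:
m(K, d) = 4 + (-4 + d)**2/2 (m(K, d) = 4 + (d - 4)**2/2 = 4 + (-4 + d)**2/2)
v = -5
J(m(4, 2), v)**3 = (-1)**3 = -1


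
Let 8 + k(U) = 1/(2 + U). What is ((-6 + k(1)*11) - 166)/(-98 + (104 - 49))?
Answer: 769/129 ≈ 5.9612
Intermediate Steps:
k(U) = -8 + 1/(2 + U)
((-6 + k(1)*11) - 166)/(-98 + (104 - 49)) = ((-6 + ((-15 - 8*1)/(2 + 1))*11) - 166)/(-98 + (104 - 49)) = ((-6 + ((-15 - 8)/3)*11) - 166)/(-98 + 55) = ((-6 + ((1/3)*(-23))*11) - 166)/(-43) = -((-6 - 23/3*11) - 166)/43 = -((-6 - 253/3) - 166)/43 = -(-271/3 - 166)/43 = -1/43*(-769/3) = 769/129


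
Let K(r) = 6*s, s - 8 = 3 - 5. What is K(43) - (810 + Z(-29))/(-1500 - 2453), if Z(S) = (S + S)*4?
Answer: 142886/3953 ≈ 36.146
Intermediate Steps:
s = 6 (s = 8 + (3 - 5) = 8 - 2 = 6)
Z(S) = 8*S (Z(S) = (2*S)*4 = 8*S)
K(r) = 36 (K(r) = 6*6 = 36)
K(43) - (810 + Z(-29))/(-1500 - 2453) = 36 - (810 + 8*(-29))/(-1500 - 2453) = 36 - (810 - 232)/(-3953) = 36 - 578*(-1)/3953 = 36 - 1*(-578/3953) = 36 + 578/3953 = 142886/3953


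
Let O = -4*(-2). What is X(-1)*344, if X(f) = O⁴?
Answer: 1409024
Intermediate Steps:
O = 8
X(f) = 4096 (X(f) = 8⁴ = 4096)
X(-1)*344 = 4096*344 = 1409024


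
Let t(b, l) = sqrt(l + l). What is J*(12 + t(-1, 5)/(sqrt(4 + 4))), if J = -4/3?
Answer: -16 - 2*sqrt(5)/3 ≈ -17.491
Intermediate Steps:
t(b, l) = sqrt(2)*sqrt(l) (t(b, l) = sqrt(2*l) = sqrt(2)*sqrt(l))
J = -4/3 (J = -4*1/3 = -4/3 ≈ -1.3333)
J*(12 + t(-1, 5)/(sqrt(4 + 4))) = -4*(12 + (sqrt(2)*sqrt(5))/(sqrt(4 + 4)))/3 = -4*(12 + sqrt(10)/(sqrt(8)))/3 = -4*(12 + sqrt(10)/((2*sqrt(2))))/3 = -4*(12 + sqrt(10)*(sqrt(2)/4))/3 = -4*(12 + sqrt(5)/2)/3 = -16 - 2*sqrt(5)/3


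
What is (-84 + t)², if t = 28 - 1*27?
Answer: 6889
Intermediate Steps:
t = 1 (t = 28 - 27 = 1)
(-84 + t)² = (-84 + 1)² = (-83)² = 6889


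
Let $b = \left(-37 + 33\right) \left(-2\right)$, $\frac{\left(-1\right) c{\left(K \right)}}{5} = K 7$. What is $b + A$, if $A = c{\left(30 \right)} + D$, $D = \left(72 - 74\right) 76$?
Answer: $-1194$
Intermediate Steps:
$c{\left(K \right)} = - 35 K$ ($c{\left(K \right)} = - 5 K 7 = - 5 \cdot 7 K = - 35 K$)
$D = -152$ ($D = \left(-2\right) 76 = -152$)
$b = 8$ ($b = \left(-4\right) \left(-2\right) = 8$)
$A = -1202$ ($A = \left(-35\right) 30 - 152 = -1050 - 152 = -1202$)
$b + A = 8 - 1202 = -1194$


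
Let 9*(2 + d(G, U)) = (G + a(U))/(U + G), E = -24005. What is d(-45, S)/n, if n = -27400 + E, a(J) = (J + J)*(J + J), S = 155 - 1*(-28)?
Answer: -14603/7093890 ≈ -0.0020585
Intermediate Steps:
S = 183 (S = 155 + 28 = 183)
a(J) = 4*J² (a(J) = (2*J)*(2*J) = 4*J²)
d(G, U) = -2 + (G + 4*U²)/(9*(G + U)) (d(G, U) = -2 + ((G + 4*U²)/(U + G))/9 = -2 + ((G + 4*U²)/(G + U))/9 = -2 + (G + 4*U²)/(9*(G + U)))
n = -51405 (n = -27400 - 24005 = -51405)
d(-45, S)/n = ((-18*183 - 17*(-45) + 4*183²)/(9*(-45 + 183)))/(-51405) = ((⅑)*(-3294 + 765 + 4*33489)/138)*(-1/51405) = ((⅑)*(1/138)*(-3294 + 765 + 133956))*(-1/51405) = ((⅑)*(1/138)*131427)*(-1/51405) = (14603/138)*(-1/51405) = -14603/7093890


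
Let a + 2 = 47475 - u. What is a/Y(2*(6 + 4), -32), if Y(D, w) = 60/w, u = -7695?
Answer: -441344/15 ≈ -29423.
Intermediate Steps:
a = 55168 (a = -2 + (47475 - 1*(-7695)) = -2 + (47475 + 7695) = -2 + 55170 = 55168)
a/Y(2*(6 + 4), -32) = 55168/((60/(-32))) = 55168/((60*(-1/32))) = 55168/(-15/8) = 55168*(-8/15) = -441344/15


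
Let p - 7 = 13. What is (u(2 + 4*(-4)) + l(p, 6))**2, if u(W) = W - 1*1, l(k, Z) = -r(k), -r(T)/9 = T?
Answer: 27225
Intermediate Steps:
r(T) = -9*T
p = 20 (p = 7 + 13 = 20)
l(k, Z) = 9*k (l(k, Z) = -(-9)*k = 9*k)
u(W) = -1 + W (u(W) = W - 1 = -1 + W)
(u(2 + 4*(-4)) + l(p, 6))**2 = ((-1 + (2 + 4*(-4))) + 9*20)**2 = ((-1 + (2 - 16)) + 180)**2 = ((-1 - 14) + 180)**2 = (-15 + 180)**2 = 165**2 = 27225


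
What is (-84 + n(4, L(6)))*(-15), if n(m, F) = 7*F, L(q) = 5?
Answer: 735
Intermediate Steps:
(-84 + n(4, L(6)))*(-15) = (-84 + 7*5)*(-15) = (-84 + 35)*(-15) = -49*(-15) = 735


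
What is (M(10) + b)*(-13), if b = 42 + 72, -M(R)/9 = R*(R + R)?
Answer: 21918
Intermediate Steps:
M(R) = -18*R**2 (M(R) = -9*R*(R + R) = -9*R*2*R = -18*R**2)
b = 114
(M(10) + b)*(-13) = (-18*10**2 + 114)*(-13) = (-18*100 + 114)*(-13) = (-1800 + 114)*(-13) = -1686*(-13) = 21918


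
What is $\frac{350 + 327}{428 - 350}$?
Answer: $\frac{677}{78} \approx 8.6795$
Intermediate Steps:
$\frac{350 + 327}{428 - 350} = \frac{677}{78}$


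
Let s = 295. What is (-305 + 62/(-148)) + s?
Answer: -771/74 ≈ -10.419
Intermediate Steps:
(-305 + 62/(-148)) + s = (-305 + 62/(-148)) + 295 = (-305 + 62*(-1/148)) + 295 = (-305 - 31/74) + 295 = -22601/74 + 295 = -771/74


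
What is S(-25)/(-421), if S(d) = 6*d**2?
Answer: -3750/421 ≈ -8.9074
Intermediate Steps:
S(-25)/(-421) = (6*(-25)**2)/(-421) = (6*625)*(-1/421) = 3750*(-1/421) = -3750/421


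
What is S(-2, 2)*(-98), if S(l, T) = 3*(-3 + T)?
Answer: 294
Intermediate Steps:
S(l, T) = -9 + 3*T
S(-2, 2)*(-98) = (-9 + 3*2)*(-98) = (-9 + 6)*(-98) = -3*(-98) = 294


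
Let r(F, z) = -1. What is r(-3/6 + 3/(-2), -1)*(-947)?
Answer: 947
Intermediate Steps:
r(-3/6 + 3/(-2), -1)*(-947) = -1*(-947) = 947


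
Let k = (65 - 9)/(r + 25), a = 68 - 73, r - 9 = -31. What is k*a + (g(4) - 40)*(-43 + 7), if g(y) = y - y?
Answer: 4040/3 ≈ 1346.7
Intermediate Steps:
r = -22 (r = 9 - 31 = -22)
g(y) = 0
a = -5
k = 56/3 (k = (65 - 9)/(-22 + 25) = 56/3 ≈ 18.667)
k*a + (g(4) - 40)*(-43 + 7) = (56/3)*(-5) + (0 - 40)*(-43 + 7) = -280/3 - 40*(-36) = -280/3 + 1440 = 4040/3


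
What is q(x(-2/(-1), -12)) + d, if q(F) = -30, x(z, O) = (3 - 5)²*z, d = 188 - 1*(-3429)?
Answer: 3587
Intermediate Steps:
d = 3617 (d = 188 + 3429 = 3617)
x(z, O) = 4*z (x(z, O) = (-2)²*z = 4*z)
q(x(-2/(-1), -12)) + d = -30 + 3617 = 3587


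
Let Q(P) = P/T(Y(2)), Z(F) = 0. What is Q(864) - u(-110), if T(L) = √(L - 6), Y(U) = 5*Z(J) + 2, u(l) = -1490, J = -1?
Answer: 1490 - 432*I ≈ 1490.0 - 432.0*I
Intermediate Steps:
Y(U) = 2 (Y(U) = 5*0 + 2 = 0 + 2 = 2)
T(L) = √(-6 + L)
Q(P) = -I*P/2 (Q(P) = P/(√(-6 + 2)) = P/(√(-4)) = P/((2*I)) = P*(-I/2) = -I*P/2)
Q(864) - u(-110) = -½*I*864 - 1*(-1490) = -432*I + 1490 = 1490 - 432*I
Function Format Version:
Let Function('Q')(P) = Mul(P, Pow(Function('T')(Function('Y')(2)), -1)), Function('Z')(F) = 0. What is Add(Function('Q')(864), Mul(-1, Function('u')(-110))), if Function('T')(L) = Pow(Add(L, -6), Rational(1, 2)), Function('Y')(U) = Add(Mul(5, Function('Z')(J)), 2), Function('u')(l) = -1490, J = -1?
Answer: Add(1490, Mul(-432, I)) ≈ Add(1490.0, Mul(-432.00, I))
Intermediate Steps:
Function('Y')(U) = 2 (Function('Y')(U) = Add(Mul(5, 0), 2) = Add(0, 2) = 2)
Function('T')(L) = Pow(Add(-6, L), Rational(1, 2))
Function('Q')(P) = Mul(Rational(-1, 2), I, P) (Function('Q')(P) = Mul(P, Pow(Pow(Add(-6, 2), Rational(1, 2)), -1)) = Mul(P, Pow(Pow(-4, Rational(1, 2)), -1)) = Mul(P, Pow(Mul(2, I), -1)) = Mul(P, Mul(Rational(-1, 2), I)) = Mul(Rational(-1, 2), I, P))
Add(Function('Q')(864), Mul(-1, Function('u')(-110))) = Add(Mul(Rational(-1, 2), I, 864), Mul(-1, -1490)) = Add(Mul(-432, I), 1490) = Add(1490, Mul(-432, I))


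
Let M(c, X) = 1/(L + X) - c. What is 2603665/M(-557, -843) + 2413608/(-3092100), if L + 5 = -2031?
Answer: 175563342990587/37564376850 ≈ 4673.7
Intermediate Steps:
L = -2036 (L = -5 - 2031 = -2036)
M(c, X) = 1/(-2036 + X) - c
2603665/M(-557, -843) + 2413608/(-3092100) = 2603665/(((1 + 2036*(-557) - 1*(-843)*(-557))/(-2036 - 843))) + 2413608/(-3092100) = 2603665/(((1 - 1134052 - 469551)/(-2879))) + 2413608*(-1/3092100) = 2603665/((-1/2879*(-1603602))) - 201134/257675 = 2603665/(1603602/2879) - 201134/257675 = 2603665*(2879/1603602) - 201134/257675 = 7495951535/1603602 - 201134/257675 = 175563342990587/37564376850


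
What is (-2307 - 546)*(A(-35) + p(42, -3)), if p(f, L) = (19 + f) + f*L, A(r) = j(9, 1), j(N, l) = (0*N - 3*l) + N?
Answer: 168327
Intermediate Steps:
j(N, l) = N - 3*l (j(N, l) = (0 - 3*l) + N = -3*l + N = N - 3*l)
A(r) = 6 (A(r) = 9 - 3*1 = 9 - 3 = 6)
p(f, L) = 19 + f + L*f (p(f, L) = (19 + f) + L*f = 19 + f + L*f)
(-2307 - 546)*(A(-35) + p(42, -3)) = (-2307 - 546)*(6 + (19 + 42 - 3*42)) = -2853*(6 + (19 + 42 - 126)) = -2853*(6 - 65) = -2853*(-59) = 168327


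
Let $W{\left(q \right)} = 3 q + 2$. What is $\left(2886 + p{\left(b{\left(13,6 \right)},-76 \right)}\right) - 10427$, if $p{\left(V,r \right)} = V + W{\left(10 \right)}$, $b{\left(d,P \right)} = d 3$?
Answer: $-7470$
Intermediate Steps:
$W{\left(q \right)} = 2 + 3 q$
$b{\left(d,P \right)} = 3 d$
$p{\left(V,r \right)} = 32 + V$ ($p{\left(V,r \right)} = V + \left(2 + 3 \cdot 10\right) = V + \left(2 + 30\right) = V + 32 = 32 + V$)
$\left(2886 + p{\left(b{\left(13,6 \right)},-76 \right)}\right) - 10427 = \left(2886 + \left(32 + 3 \cdot 13\right)\right) - 10427 = \left(2886 + \left(32 + 39\right)\right) - 10427 = \left(2886 + 71\right) - 10427 = 2957 - 10427 = -7470$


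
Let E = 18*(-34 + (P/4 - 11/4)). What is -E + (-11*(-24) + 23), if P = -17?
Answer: 1025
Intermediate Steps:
E = -738 (E = 18*(-34 + (-17/4 - 11/4)) = 18*(-34 - 7) = 18*(-41) = -738)
-E + (-11*(-24) + 23) = -1*(-738) + (-11*(-24) + 23) = 738 + (264 + 23) = 738 + 287 = 1025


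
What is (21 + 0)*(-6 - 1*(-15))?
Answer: 189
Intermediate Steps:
(21 + 0)*(-6 - 1*(-15)) = 21*(-6 + 15) = 21*9 = 189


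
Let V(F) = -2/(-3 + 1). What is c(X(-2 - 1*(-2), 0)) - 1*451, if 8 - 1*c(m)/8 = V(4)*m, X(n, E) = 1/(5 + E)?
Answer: -1943/5 ≈ -388.60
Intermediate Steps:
V(F) = 1 (V(F) = -2/(-2) = -2*(-1/2) = 1)
c(m) = 64 - 8*m
c(X(-2 - 1*(-2), 0)) - 1*451 = (64 - 8/(5 + 0)) - 1*451 = (64 - 8/5) - 451 = 312/5 - 451 = -1943/5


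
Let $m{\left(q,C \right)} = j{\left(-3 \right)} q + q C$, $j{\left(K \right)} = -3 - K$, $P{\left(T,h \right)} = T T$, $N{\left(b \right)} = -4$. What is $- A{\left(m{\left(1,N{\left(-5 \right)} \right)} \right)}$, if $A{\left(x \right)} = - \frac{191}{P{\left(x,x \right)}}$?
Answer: $\frac{191}{16} \approx 11.938$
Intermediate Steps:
$P{\left(T,h \right)} = T^{2}$
$m{\left(q,C \right)} = C q$ ($m{\left(q,C \right)} = \left(-3 - -3\right) q + q C = \left(-3 + 3\right) q + C q = 0 q + C q = 0 + C q = C q$)
$A{\left(x \right)} = - \frac{191}{x^{2}}$
$- A{\left(m{\left(1,N{\left(-5 \right)} \right)} \right)} = - \frac{-191}{16} = \left(-1\right) \left(- \frac{191}{16}\right) = \frac{191}{16}$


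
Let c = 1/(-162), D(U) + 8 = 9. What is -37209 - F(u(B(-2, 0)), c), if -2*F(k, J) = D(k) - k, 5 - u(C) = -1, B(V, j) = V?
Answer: -74423/2 ≈ -37212.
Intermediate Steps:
D(U) = 1 (D(U) = -8 + 9 = 1)
u(C) = 6 (u(C) = 5 - 1*(-1) = 5 + 1 = 6)
c = -1/162 ≈ -0.0061728
F(k, J) = -½ + k/2 (F(k, J) = -(1 - k)/2 = -½ + k/2)
-37209 - F(u(B(-2, 0)), c) = -37209 - (-½ + (½)*6) = -37209 - (-½ + 3) = -37209 - 1*5/2 = -37209 - 5/2 = -74423/2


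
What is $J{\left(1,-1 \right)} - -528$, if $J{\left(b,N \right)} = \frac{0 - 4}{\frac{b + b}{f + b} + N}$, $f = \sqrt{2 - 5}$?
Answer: $\frac{4 \left(131 i + 133 \sqrt{3}\right)}{i + \sqrt{3}} \approx 530.0 - 3.4641 i$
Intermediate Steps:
$f = i \sqrt{3}$ ($f = \sqrt{-3} = i \sqrt{3} \approx 1.732 i$)
$J{\left(b,N \right)} = - \frac{4}{N + \frac{2 b}{b + i \sqrt{3}}}$ ($J{\left(b,N \right)} = \frac{0 - 4}{\frac{b + b}{i \sqrt{3} + b} + N} = - \frac{4}{\frac{2 b}{b + i \sqrt{3}} + N} = - \frac{4}{N + \frac{2 b}{b + i \sqrt{3}}}$)
$J{\left(1,-1 \right)} - -528 = \frac{4 \left(\left(-1\right) 1 - i \sqrt{3}\right)}{2 \cdot 1 - 1 + i \left(-1\right) \sqrt{3}} - -528 = \frac{4 \left(-1 - i \sqrt{3}\right)}{2 - 1 - i \sqrt{3}} + 528 = \frac{4 \left(-1 - i \sqrt{3}\right)}{1 - i \sqrt{3}} + 528 = 528 + \frac{4 \left(-1 - i \sqrt{3}\right)}{1 - i \sqrt{3}}$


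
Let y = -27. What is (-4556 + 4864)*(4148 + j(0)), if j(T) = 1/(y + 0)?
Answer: 34494460/27 ≈ 1.2776e+6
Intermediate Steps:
j(T) = -1/27 (j(T) = 1/(-27 + 0) = 1/(-27) = -1/27)
(-4556 + 4864)*(4148 + j(0)) = (-4556 + 4864)*(4148 - 1/27) = 308*(111995/27) = 34494460/27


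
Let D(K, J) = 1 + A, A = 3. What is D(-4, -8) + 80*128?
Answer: 10244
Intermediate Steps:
D(K, J) = 4 (D(K, J) = 1 + 3 = 4)
D(-4, -8) + 80*128 = 4 + 80*128 = 4 + 10240 = 10244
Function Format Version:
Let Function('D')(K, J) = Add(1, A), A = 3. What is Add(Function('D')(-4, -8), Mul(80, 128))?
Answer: 10244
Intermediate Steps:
Function('D')(K, J) = 4 (Function('D')(K, J) = Add(1, 3) = 4)
Add(Function('D')(-4, -8), Mul(80, 128)) = Add(4, Mul(80, 128)) = Add(4, 10240) = 10244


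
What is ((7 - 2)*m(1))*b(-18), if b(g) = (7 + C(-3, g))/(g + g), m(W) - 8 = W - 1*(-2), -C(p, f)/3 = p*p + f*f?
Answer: 13640/9 ≈ 1515.6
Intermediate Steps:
C(p, f) = -3*f² - 3*p² (C(p, f) = -3*(p*p + f*f) = -3*(p² + f²) = -3*(f² + p²) = -3*f² - 3*p²)
m(W) = 10 + W (m(W) = 8 + (W - 1*(-2)) = 8 + (W + 2) = 8 + (2 + W) = 10 + W)
b(g) = (-20 - 3*g²)/(2*g) (b(g) = (7 + (-3*g² - 3*(-3)²))/(g + g) = (7 + (-3*g² - 3*9))/((2*g)) = (7 + (-3*g² - 27))*(1/(2*g)) = (7 + (-27 - 3*g²))*(1/(2*g)) = (-20 - 3*g²)*(1/(2*g)) = (-20 - 3*g²)/(2*g))
((7 - 2)*m(1))*b(-18) = ((7 - 2)*(10 + 1))*(-10/(-18) - 3/2*(-18)) = (5*11)*(-10*(-1/18) + 27) = 55*(5/9 + 27) = 55*(248/9) = 13640/9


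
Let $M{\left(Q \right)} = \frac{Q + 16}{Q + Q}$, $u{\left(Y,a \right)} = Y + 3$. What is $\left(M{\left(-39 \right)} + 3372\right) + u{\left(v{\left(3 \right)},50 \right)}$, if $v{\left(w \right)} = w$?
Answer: $\frac{263507}{78} \approx 3378.3$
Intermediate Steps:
$u{\left(Y,a \right)} = 3 + Y$
$M{\left(Q \right)} = \frac{16 + Q}{2 Q}$
$\left(M{\left(-39 \right)} + 3372\right) + u{\left(v{\left(3 \right)},50 \right)} = \left(\frac{16 - 39}{2 \left(-39\right)} + 3372\right) + \left(3 + 3\right) = \left(\frac{1}{2} \left(- \frac{1}{39}\right) \left(-23\right) + 3372\right) + 6 = \left(\frac{23}{78} + 3372\right) + 6 = \frac{263039}{78} + 6 = \frac{263507}{78}$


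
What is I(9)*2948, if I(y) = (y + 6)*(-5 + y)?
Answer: 176880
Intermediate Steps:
I(y) = (-5 + y)*(6 + y) (I(y) = (6 + y)*(-5 + y) = (-5 + y)*(6 + y))
I(9)*2948 = (-30 + 9 + 9**2)*2948 = (-30 + 9 + 81)*2948 = 60*2948 = 176880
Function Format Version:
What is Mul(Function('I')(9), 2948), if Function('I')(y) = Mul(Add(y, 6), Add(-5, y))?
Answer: 176880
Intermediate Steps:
Function('I')(y) = Mul(Add(-5, y), Add(6, y)) (Function('I')(y) = Mul(Add(6, y), Add(-5, y)) = Mul(Add(-5, y), Add(6, y)))
Mul(Function('I')(9), 2948) = Mul(Add(-30, 9, Pow(9, 2)), 2948) = Mul(Add(-30, 9, 81), 2948) = Mul(60, 2948) = 176880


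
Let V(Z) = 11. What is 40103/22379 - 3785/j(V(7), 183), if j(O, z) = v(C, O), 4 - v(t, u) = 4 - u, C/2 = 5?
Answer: -12037626/35167 ≈ -342.30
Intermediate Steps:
C = 10 (C = 2*5 = 10)
v(t, u) = u (v(t, u) = 4 - (4 - u) = 4 + (-4 + u) = u)
j(O, z) = O
40103/22379 - 3785/j(V(7), 183) = 40103/22379 - 3785/11 = 40103*(1/22379) - 3785*1/11 = 5729/3197 - 3785/11 = -12037626/35167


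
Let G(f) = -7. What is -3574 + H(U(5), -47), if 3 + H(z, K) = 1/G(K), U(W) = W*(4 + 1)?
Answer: -25040/7 ≈ -3577.1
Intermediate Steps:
U(W) = 5*W (U(W) = W*5 = 5*W)
H(z, K) = -22/7 (H(z, K) = -3 + 1/(-7) = -3 - ⅐ = -22/7)
-3574 + H(U(5), -47) = -3574 - 22/7 = -25040/7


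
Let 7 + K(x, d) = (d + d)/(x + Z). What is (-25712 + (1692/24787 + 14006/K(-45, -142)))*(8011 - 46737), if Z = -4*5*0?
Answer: 1370105498583652/768397 ≈ 1.7831e+9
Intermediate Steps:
Z = 0 (Z = -20*0 = 0)
K(x, d) = -7 + 2*d/x (K(x, d) = -7 + (d + d)/(x + 0) = -7 + (2*d)/x = -7 + 2*d/x)
(-25712 + (1692/24787 + 14006/K(-45, -142)))*(8011 - 46737) = (-25712 + (1692/24787 + 14006/(-7 + 2*(-142)/(-45))))*(8011 - 46737) = (-25712 + (1692*(1/24787) + 14006/(-7 + 2*(-142)*(-1/45))))*(-38726) = (-25712 + (1692/24787 + 14006/(-7 + 284/45)))*(-38726) = (-25712 + (1692/24787 + 14006/(-31/45)))*(-38726) = (-25712 + (1692/24787 + 14006*(-45/31)))*(-38726) = (-25712 + (1692/24787 - 630270/31))*(-38726) = (-25712 - 15622450038/768397)*(-38726) = -35379473702/768397*(-38726) = 1370105498583652/768397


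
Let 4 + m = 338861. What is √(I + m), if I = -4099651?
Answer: 3*I*√417866 ≈ 1939.3*I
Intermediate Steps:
m = 338857 (m = -4 + 338861 = 338857)
√(I + m) = √(-4099651 + 338857) = √(-3760794) = 3*I*√417866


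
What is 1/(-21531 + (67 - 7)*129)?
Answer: -1/13791 ≈ -7.2511e-5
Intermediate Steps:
1/(-21531 + (67 - 7)*129) = 1/(-21531 + 60*129) = 1/(-21531 + 7740) = 1/(-13791) = -1/13791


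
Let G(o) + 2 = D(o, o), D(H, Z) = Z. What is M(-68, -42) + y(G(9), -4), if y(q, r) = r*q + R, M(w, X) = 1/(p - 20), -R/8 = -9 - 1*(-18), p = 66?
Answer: -4599/46 ≈ -99.978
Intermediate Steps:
R = -72 (R = -8*(-9 - 1*(-18)) = -8*(-9 + 18) = -8*9 = -72)
G(o) = -2 + o
M(w, X) = 1/46 (M(w, X) = 1/(66 - 20) = 1/46)
y(q, r) = -72 + q*r (y(q, r) = r*q - 72 = q*r - 72 = -72 + q*r)
M(-68, -42) + y(G(9), -4) = 1/46 + (-72 + (-2 + 9)*(-4)) = 1/46 + (-72 + 7*(-4)) = 1/46 + (-72 - 28) = 1/46 - 100 = -4599/46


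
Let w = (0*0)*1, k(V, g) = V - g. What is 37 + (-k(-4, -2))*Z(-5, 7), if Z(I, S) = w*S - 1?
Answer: 35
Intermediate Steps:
w = 0 (w = 0*1 = 0)
Z(I, S) = -1 (Z(I, S) = 0*S - 1 = 0 - 1 = -1)
37 + (-k(-4, -2))*Z(-5, 7) = 37 - (-4 - 1*(-2))*(-1) = 37 - (-4 + 2)*(-1) = 37 - 1*(-2)*(-1) = 37 + 2*(-1) = 37 - 2 = 35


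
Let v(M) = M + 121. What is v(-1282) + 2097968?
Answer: 2096807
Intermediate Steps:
v(M) = 121 + M
v(-1282) + 2097968 = (121 - 1282) + 2097968 = -1161 + 2097968 = 2096807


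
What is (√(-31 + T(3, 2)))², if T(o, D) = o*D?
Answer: -25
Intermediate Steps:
T(o, D) = D*o
(√(-31 + T(3, 2)))² = (√(-31 + 2*3))² = (√(-31 + 6))² = (√(-25))² = (5*I)² = -25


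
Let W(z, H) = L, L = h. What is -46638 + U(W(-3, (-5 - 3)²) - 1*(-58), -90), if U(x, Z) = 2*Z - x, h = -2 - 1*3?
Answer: -46871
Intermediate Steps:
h = -5 (h = -2 - 3 = -5)
L = -5
W(z, H) = -5
U(x, Z) = -x + 2*Z
-46638 + U(W(-3, (-5 - 3)²) - 1*(-58), -90) = -46638 + (-(-5 - 1*(-58)) + 2*(-90)) = -46638 + (-(-5 + 58) - 180) = -46638 + (-1*53 - 180) = -46638 + (-53 - 180) = -46638 - 233 = -46871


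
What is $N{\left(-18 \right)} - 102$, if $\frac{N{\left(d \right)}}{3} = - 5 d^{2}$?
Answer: $-4962$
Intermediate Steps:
$N{\left(d \right)} = - 15 d^{2}$ ($N{\left(d \right)} = 3 \left(- 5 d^{2}\right) = - 15 d^{2}$)
$N{\left(-18 \right)} - 102 = - 15 \left(-18\right)^{2} - 102 = \left(-15\right) 324 - 102 = -4860 - 102 = -4962$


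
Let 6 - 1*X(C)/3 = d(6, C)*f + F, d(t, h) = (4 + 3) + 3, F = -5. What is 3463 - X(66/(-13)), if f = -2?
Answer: 3370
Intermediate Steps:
d(t, h) = 10 (d(t, h) = 7 + 3 = 10)
X(C) = 93 (X(C) = 18 - 3*(10*(-2) - 5) = 18 - 3*(-20 - 5) = 18 - 3*(-25) = 18 + 75 = 93)
3463 - X(66/(-13)) = 3463 - 1*93 = 3463 - 93 = 3370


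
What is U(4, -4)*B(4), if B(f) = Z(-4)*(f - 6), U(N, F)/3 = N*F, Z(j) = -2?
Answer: -192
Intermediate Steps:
U(N, F) = 3*F*N (U(N, F) = 3*(N*F) = 3*(F*N) = 3*F*N)
B(f) = 12 - 2*f (B(f) = -2*(f - 6) = -2*(-6 + f) = 12 - 2*f)
U(4, -4)*B(4) = (3*(-4)*4)*(12 - 2*4) = -48*(12 - 8) = -48*4 = -192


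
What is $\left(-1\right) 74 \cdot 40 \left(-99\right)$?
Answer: $293040$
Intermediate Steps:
$\left(-1\right) 74 \cdot 40 \left(-99\right) = \left(-74\right) 40 \left(-99\right) = \left(-2960\right) \left(-99\right) = 293040$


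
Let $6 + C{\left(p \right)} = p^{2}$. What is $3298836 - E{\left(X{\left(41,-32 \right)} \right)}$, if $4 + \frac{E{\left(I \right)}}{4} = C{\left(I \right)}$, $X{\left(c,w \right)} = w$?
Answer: $3294780$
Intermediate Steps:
$C{\left(p \right)} = -6 + p^{2}$
$E{\left(I \right)} = -40 + 4 I^{2}$ ($E{\left(I \right)} = -16 + 4 \left(-6 + I^{2}\right) = -16 + \left(-24 + 4 I^{2}\right) = -40 + 4 I^{2}$)
$3298836 - E{\left(X{\left(41,-32 \right)} \right)} = 3298836 - \left(-40 + 4 \left(-32\right)^{2}\right) = 3298836 - \left(-40 + 4 \cdot 1024\right) = 3298836 - \left(-40 + 4096\right) = 3298836 - 4056 = 3294780$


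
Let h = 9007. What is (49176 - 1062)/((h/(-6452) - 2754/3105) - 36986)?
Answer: -35699625720/27444566189 ≈ -1.3008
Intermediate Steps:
(49176 - 1062)/((h/(-6452) - 2754/3105) - 36986) = (49176 - 1062)/((9007/(-6452) - 2754/3105) - 36986) = 48114/((9007*(-1/6452) - 2754*1/3105) - 36986) = 48114/((-9007/6452 - 102/115) - 36986) = 48114/(-1693909/741980 - 36986) = 48114/(-27444566189/741980) = 48114*(-741980/27444566189) = -35699625720/27444566189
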